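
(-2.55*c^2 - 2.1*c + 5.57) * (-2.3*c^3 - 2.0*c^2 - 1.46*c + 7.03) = 5.865*c^5 + 9.93*c^4 - 4.888*c^3 - 26.0005*c^2 - 22.8952*c + 39.1571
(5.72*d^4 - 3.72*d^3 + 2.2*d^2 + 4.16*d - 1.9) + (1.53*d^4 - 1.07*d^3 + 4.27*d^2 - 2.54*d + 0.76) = 7.25*d^4 - 4.79*d^3 + 6.47*d^2 + 1.62*d - 1.14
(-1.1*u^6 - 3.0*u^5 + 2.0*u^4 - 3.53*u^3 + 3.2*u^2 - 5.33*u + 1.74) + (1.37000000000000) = -1.1*u^6 - 3.0*u^5 + 2.0*u^4 - 3.53*u^3 + 3.2*u^2 - 5.33*u + 3.11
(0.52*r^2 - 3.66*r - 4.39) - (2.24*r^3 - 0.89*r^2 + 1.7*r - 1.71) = -2.24*r^3 + 1.41*r^2 - 5.36*r - 2.68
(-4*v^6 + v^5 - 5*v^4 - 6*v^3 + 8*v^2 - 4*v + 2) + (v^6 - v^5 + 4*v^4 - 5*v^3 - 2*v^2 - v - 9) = -3*v^6 - v^4 - 11*v^3 + 6*v^2 - 5*v - 7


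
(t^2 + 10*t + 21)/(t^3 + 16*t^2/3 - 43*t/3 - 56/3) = 3*(t + 3)/(3*t^2 - 5*t - 8)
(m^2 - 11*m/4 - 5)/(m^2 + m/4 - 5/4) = (m - 4)/(m - 1)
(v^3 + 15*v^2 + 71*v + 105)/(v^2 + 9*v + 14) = (v^2 + 8*v + 15)/(v + 2)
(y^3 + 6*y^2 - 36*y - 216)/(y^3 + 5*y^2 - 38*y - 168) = (y^2 + 12*y + 36)/(y^2 + 11*y + 28)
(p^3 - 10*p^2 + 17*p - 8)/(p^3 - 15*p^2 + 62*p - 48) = (p - 1)/(p - 6)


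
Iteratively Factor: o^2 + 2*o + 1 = (o + 1)*(o + 1)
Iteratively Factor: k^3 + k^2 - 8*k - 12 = (k + 2)*(k^2 - k - 6) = (k + 2)^2*(k - 3)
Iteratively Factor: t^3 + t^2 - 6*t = (t)*(t^2 + t - 6) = t*(t - 2)*(t + 3)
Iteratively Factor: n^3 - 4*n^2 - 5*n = (n - 5)*(n^2 + n) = (n - 5)*(n + 1)*(n)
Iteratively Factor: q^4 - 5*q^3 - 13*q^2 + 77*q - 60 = (q - 1)*(q^3 - 4*q^2 - 17*q + 60) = (q - 3)*(q - 1)*(q^2 - q - 20) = (q - 5)*(q - 3)*(q - 1)*(q + 4)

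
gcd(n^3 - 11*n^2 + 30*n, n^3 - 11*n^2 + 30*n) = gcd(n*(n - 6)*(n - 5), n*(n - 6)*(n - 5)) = n^3 - 11*n^2 + 30*n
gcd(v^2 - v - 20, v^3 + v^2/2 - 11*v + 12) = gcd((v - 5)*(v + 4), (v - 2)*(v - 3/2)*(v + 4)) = v + 4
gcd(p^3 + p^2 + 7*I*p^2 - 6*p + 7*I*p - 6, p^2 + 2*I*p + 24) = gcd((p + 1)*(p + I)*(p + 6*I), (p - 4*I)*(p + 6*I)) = p + 6*I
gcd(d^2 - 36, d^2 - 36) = d^2 - 36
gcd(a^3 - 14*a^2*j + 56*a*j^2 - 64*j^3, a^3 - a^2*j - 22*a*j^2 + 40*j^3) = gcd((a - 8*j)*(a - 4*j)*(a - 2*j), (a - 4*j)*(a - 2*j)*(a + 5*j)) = a^2 - 6*a*j + 8*j^2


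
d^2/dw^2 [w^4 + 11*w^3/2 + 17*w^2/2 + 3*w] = 12*w^2 + 33*w + 17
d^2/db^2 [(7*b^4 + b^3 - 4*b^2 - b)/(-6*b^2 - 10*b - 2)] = (-63*b^6 - 315*b^5 - 588*b^4 - 353*b^3 - 93*b^2 - 12*b - 1)/(27*b^6 + 135*b^5 + 252*b^4 + 215*b^3 + 84*b^2 + 15*b + 1)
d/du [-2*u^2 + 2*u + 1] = 2 - 4*u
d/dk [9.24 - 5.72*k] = -5.72000000000000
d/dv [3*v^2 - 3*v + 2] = 6*v - 3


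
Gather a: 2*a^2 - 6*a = 2*a^2 - 6*a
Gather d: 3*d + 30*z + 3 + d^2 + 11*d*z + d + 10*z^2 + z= d^2 + d*(11*z + 4) + 10*z^2 + 31*z + 3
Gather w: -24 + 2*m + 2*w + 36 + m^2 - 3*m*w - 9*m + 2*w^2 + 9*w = m^2 - 7*m + 2*w^2 + w*(11 - 3*m) + 12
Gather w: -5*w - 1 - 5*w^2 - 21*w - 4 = -5*w^2 - 26*w - 5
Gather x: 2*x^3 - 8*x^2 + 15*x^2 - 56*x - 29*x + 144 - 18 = 2*x^3 + 7*x^2 - 85*x + 126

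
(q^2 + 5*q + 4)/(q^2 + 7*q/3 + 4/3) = 3*(q + 4)/(3*q + 4)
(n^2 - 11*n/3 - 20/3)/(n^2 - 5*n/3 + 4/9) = 3*(3*n^2 - 11*n - 20)/(9*n^2 - 15*n + 4)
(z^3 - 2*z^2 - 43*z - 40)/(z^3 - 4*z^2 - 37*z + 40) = (z + 1)/(z - 1)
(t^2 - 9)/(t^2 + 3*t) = (t - 3)/t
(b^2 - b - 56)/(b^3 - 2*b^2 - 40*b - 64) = (b + 7)/(b^2 + 6*b + 8)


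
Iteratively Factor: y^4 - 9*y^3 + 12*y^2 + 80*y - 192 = (y - 4)*(y^3 - 5*y^2 - 8*y + 48) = (y - 4)^2*(y^2 - y - 12) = (y - 4)^3*(y + 3)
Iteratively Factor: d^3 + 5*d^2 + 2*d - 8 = (d + 4)*(d^2 + d - 2) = (d - 1)*(d + 4)*(d + 2)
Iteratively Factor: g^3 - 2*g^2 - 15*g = (g)*(g^2 - 2*g - 15) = g*(g - 5)*(g + 3)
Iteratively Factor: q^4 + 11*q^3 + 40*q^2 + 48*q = (q + 3)*(q^3 + 8*q^2 + 16*q) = (q + 3)*(q + 4)*(q^2 + 4*q) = (q + 3)*(q + 4)^2*(q)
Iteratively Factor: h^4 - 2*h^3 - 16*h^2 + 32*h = (h + 4)*(h^3 - 6*h^2 + 8*h) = (h - 2)*(h + 4)*(h^2 - 4*h) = (h - 4)*(h - 2)*(h + 4)*(h)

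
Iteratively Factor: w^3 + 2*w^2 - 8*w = (w - 2)*(w^2 + 4*w) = (w - 2)*(w + 4)*(w)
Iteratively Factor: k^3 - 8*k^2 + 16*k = (k - 4)*(k^2 - 4*k) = k*(k - 4)*(k - 4)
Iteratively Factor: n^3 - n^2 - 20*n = (n - 5)*(n^2 + 4*n) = (n - 5)*(n + 4)*(n)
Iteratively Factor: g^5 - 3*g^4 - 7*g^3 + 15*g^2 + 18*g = (g - 3)*(g^4 - 7*g^2 - 6*g) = (g - 3)^2*(g^3 + 3*g^2 + 2*g) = (g - 3)^2*(g + 2)*(g^2 + g) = (g - 3)^2*(g + 1)*(g + 2)*(g)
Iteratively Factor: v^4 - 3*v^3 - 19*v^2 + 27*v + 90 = (v + 2)*(v^3 - 5*v^2 - 9*v + 45) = (v - 3)*(v + 2)*(v^2 - 2*v - 15) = (v - 3)*(v + 2)*(v + 3)*(v - 5)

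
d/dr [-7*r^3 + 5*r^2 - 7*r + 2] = -21*r^2 + 10*r - 7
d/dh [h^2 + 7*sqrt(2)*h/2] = 2*h + 7*sqrt(2)/2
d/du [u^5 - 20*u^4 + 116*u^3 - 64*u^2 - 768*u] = 5*u^4 - 80*u^3 + 348*u^2 - 128*u - 768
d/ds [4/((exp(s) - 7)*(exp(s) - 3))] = 8*(5 - exp(s))*exp(s)/(exp(4*s) - 20*exp(3*s) + 142*exp(2*s) - 420*exp(s) + 441)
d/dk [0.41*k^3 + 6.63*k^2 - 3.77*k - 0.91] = 1.23*k^2 + 13.26*k - 3.77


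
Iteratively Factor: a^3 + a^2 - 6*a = (a + 3)*(a^2 - 2*a) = a*(a + 3)*(a - 2)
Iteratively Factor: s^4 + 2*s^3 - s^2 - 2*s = (s - 1)*(s^3 + 3*s^2 + 2*s) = (s - 1)*(s + 2)*(s^2 + s) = s*(s - 1)*(s + 2)*(s + 1)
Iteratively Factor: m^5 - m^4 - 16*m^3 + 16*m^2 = (m)*(m^4 - m^3 - 16*m^2 + 16*m) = m*(m - 4)*(m^3 + 3*m^2 - 4*m) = m*(m - 4)*(m - 1)*(m^2 + 4*m) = m^2*(m - 4)*(m - 1)*(m + 4)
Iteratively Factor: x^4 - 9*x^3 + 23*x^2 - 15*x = (x - 1)*(x^3 - 8*x^2 + 15*x) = (x - 3)*(x - 1)*(x^2 - 5*x) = x*(x - 3)*(x - 1)*(x - 5)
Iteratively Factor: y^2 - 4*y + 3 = (y - 1)*(y - 3)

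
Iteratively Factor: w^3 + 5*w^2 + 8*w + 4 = (w + 2)*(w^2 + 3*w + 2) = (w + 2)^2*(w + 1)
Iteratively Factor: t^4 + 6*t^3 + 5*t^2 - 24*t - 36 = (t + 3)*(t^3 + 3*t^2 - 4*t - 12) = (t - 2)*(t + 3)*(t^2 + 5*t + 6) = (t - 2)*(t + 3)^2*(t + 2)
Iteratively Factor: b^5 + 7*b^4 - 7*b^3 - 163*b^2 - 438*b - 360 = (b - 5)*(b^4 + 12*b^3 + 53*b^2 + 102*b + 72) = (b - 5)*(b + 3)*(b^3 + 9*b^2 + 26*b + 24) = (b - 5)*(b + 2)*(b + 3)*(b^2 + 7*b + 12) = (b - 5)*(b + 2)*(b + 3)^2*(b + 4)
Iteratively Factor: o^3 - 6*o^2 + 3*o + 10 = (o - 2)*(o^2 - 4*o - 5) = (o - 5)*(o - 2)*(o + 1)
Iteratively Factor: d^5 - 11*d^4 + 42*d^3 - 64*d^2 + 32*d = (d)*(d^4 - 11*d^3 + 42*d^2 - 64*d + 32) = d*(d - 2)*(d^3 - 9*d^2 + 24*d - 16) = d*(d - 4)*(d - 2)*(d^2 - 5*d + 4) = d*(d - 4)*(d - 2)*(d - 1)*(d - 4)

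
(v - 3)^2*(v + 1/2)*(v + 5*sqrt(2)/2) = v^4 - 11*v^3/2 + 5*sqrt(2)*v^3/2 - 55*sqrt(2)*v^2/4 + 6*v^2 + 9*v/2 + 15*sqrt(2)*v + 45*sqrt(2)/4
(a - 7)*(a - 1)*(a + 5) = a^3 - 3*a^2 - 33*a + 35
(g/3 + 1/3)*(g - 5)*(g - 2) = g^3/3 - 2*g^2 + g + 10/3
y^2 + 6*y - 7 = (y - 1)*(y + 7)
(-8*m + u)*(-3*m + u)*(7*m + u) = 168*m^3 - 53*m^2*u - 4*m*u^2 + u^3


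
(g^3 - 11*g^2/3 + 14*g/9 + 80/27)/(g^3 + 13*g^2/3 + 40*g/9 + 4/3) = (9*g^2 - 39*g + 40)/(3*(3*g^2 + 11*g + 6))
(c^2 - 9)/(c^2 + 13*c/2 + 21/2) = 2*(c - 3)/(2*c + 7)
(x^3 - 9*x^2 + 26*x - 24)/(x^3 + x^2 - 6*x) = (x^2 - 7*x + 12)/(x*(x + 3))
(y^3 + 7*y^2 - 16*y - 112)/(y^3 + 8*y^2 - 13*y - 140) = (y + 4)/(y + 5)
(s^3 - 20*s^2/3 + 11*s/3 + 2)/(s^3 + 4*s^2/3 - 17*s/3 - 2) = (s^2 - 7*s + 6)/(s^2 + s - 6)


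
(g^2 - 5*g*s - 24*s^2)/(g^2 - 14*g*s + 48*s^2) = (-g - 3*s)/(-g + 6*s)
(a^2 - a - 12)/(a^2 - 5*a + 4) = (a + 3)/(a - 1)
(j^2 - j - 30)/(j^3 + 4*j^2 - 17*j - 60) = (j - 6)/(j^2 - j - 12)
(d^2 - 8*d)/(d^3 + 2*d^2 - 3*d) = (d - 8)/(d^2 + 2*d - 3)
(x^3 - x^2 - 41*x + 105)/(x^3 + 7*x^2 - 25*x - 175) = (x - 3)/(x + 5)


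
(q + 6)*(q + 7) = q^2 + 13*q + 42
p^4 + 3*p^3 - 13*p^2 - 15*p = p*(p - 3)*(p + 1)*(p + 5)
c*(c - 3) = c^2 - 3*c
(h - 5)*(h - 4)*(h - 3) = h^3 - 12*h^2 + 47*h - 60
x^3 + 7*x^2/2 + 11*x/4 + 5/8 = (x + 1/2)^2*(x + 5/2)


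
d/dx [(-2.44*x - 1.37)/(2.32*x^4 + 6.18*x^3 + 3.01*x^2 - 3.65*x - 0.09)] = (16.9824*x^4 + 42.872*x^3 + 32.7442*x^2 + 8.2474*x - 4.7809)/(5.3824*x^8 + 28.6752*x^7 + 52.1588*x^6 + 20.2676*x^5 - 36.4715*x^4 - 23.0854*x^3 + 12.7807*x^2 + 0.657*x + 0.0081)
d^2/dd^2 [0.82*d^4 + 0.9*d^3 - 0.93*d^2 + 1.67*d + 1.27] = 9.84*d^2 + 5.4*d - 1.86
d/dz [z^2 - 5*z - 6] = 2*z - 5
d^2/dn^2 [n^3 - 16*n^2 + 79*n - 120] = 6*n - 32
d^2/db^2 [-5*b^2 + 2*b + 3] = -10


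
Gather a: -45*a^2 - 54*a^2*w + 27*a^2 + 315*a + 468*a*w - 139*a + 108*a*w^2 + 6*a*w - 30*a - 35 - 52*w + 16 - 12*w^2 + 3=a^2*(-54*w - 18) + a*(108*w^2 + 474*w + 146) - 12*w^2 - 52*w - 16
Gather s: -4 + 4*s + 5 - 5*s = 1 - s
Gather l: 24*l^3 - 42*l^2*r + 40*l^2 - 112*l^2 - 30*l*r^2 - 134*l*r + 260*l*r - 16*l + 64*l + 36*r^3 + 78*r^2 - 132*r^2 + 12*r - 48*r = 24*l^3 + l^2*(-42*r - 72) + l*(-30*r^2 + 126*r + 48) + 36*r^3 - 54*r^2 - 36*r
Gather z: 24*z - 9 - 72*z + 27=18 - 48*z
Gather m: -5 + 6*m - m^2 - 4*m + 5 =-m^2 + 2*m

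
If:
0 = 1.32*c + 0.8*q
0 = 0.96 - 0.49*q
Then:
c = -1.19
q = 1.96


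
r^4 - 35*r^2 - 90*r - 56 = (r - 7)*(r + 1)*(r + 2)*(r + 4)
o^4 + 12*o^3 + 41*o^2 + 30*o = o*(o + 1)*(o + 5)*(o + 6)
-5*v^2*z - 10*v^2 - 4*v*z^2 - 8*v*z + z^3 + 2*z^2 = (-5*v + z)*(v + z)*(z + 2)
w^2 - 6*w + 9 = (w - 3)^2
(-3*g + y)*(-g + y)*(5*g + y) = 15*g^3 - 17*g^2*y + g*y^2 + y^3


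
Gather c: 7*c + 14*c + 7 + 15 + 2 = 21*c + 24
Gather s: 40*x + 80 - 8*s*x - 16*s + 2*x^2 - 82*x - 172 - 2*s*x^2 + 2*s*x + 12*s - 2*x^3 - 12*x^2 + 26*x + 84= s*(-2*x^2 - 6*x - 4) - 2*x^3 - 10*x^2 - 16*x - 8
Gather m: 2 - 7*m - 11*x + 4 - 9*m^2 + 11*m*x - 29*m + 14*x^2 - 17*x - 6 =-9*m^2 + m*(11*x - 36) + 14*x^2 - 28*x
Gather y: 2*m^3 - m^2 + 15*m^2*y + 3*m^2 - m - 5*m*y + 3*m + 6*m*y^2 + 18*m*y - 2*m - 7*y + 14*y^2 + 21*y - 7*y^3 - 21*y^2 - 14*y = 2*m^3 + 2*m^2 - 7*y^3 + y^2*(6*m - 7) + y*(15*m^2 + 13*m)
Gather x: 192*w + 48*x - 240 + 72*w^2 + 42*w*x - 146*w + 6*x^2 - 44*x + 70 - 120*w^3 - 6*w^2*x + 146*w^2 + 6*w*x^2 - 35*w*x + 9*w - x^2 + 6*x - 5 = -120*w^3 + 218*w^2 + 55*w + x^2*(6*w + 5) + x*(-6*w^2 + 7*w + 10) - 175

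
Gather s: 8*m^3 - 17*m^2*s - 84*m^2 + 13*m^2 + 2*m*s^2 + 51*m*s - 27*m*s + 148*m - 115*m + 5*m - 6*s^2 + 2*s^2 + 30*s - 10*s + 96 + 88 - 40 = 8*m^3 - 71*m^2 + 38*m + s^2*(2*m - 4) + s*(-17*m^2 + 24*m + 20) + 144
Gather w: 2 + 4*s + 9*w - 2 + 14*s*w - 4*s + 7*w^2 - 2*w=7*w^2 + w*(14*s + 7)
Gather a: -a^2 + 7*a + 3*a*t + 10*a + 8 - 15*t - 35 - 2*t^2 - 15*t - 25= -a^2 + a*(3*t + 17) - 2*t^2 - 30*t - 52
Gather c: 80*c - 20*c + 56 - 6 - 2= 60*c + 48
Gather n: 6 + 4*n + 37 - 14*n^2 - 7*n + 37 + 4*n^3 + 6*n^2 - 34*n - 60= 4*n^3 - 8*n^2 - 37*n + 20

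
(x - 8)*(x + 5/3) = x^2 - 19*x/3 - 40/3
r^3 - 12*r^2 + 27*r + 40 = (r - 8)*(r - 5)*(r + 1)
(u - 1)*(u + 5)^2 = u^3 + 9*u^2 + 15*u - 25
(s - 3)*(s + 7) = s^2 + 4*s - 21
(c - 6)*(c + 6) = c^2 - 36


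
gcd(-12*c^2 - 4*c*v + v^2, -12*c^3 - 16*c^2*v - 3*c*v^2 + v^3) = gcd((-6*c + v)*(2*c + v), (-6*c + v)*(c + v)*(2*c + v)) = -12*c^2 - 4*c*v + v^2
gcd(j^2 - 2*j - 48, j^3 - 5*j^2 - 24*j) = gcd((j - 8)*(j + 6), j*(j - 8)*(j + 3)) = j - 8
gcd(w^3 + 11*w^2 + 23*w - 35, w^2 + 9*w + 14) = w + 7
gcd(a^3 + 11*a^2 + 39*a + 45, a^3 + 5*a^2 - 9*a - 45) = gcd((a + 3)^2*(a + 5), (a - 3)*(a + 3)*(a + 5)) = a^2 + 8*a + 15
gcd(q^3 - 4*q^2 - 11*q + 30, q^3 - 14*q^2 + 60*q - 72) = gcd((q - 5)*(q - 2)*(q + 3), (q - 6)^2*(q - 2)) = q - 2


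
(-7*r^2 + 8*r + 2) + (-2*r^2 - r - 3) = -9*r^2 + 7*r - 1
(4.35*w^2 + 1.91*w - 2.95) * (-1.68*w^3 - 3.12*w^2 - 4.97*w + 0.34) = -7.308*w^5 - 16.7808*w^4 - 22.6227*w^3 + 1.1903*w^2 + 15.3109*w - 1.003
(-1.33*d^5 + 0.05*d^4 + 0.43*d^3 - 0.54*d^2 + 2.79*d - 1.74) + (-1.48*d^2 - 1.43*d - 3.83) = -1.33*d^5 + 0.05*d^4 + 0.43*d^3 - 2.02*d^2 + 1.36*d - 5.57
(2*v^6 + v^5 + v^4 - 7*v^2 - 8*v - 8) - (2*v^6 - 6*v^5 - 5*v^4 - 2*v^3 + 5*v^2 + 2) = 7*v^5 + 6*v^4 + 2*v^3 - 12*v^2 - 8*v - 10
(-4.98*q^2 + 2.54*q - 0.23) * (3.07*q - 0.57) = -15.2886*q^3 + 10.6364*q^2 - 2.1539*q + 0.1311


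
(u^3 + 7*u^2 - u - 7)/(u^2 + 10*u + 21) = (u^2 - 1)/(u + 3)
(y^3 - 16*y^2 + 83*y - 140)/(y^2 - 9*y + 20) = y - 7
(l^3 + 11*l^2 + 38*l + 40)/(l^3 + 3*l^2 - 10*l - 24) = (l + 5)/(l - 3)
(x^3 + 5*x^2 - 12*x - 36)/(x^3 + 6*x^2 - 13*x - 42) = (x + 6)/(x + 7)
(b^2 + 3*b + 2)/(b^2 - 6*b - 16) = (b + 1)/(b - 8)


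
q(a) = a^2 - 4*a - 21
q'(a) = 2*a - 4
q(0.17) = -21.65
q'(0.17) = -3.66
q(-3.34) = 3.52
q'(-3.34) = -10.68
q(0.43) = -22.54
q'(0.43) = -3.14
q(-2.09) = -8.27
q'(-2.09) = -8.18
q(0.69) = -23.28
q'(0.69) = -2.62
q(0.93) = -23.86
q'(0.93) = -2.14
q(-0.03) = -20.88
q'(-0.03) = -4.06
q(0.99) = -23.98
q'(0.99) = -2.02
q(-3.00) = 0.00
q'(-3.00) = -10.00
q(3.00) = -24.00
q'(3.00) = 2.00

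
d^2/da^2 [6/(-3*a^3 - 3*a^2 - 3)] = 4*(-a^2*(3*a + 2)^2 + (3*a + 1)*(a^3 + a^2 + 1))/(a^3 + a^2 + 1)^3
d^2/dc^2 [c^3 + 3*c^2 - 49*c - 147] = 6*c + 6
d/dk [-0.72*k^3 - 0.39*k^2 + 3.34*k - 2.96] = -2.16*k^2 - 0.78*k + 3.34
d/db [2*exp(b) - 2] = 2*exp(b)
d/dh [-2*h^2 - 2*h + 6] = -4*h - 2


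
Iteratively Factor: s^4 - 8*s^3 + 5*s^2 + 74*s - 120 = (s - 2)*(s^3 - 6*s^2 - 7*s + 60) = (s - 5)*(s - 2)*(s^2 - s - 12) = (s - 5)*(s - 4)*(s - 2)*(s + 3)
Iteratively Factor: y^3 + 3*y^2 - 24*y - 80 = (y - 5)*(y^2 + 8*y + 16) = (y - 5)*(y + 4)*(y + 4)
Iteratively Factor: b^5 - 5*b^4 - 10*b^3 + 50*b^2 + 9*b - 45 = (b - 3)*(b^4 - 2*b^3 - 16*b^2 + 2*b + 15) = (b - 3)*(b - 1)*(b^3 - b^2 - 17*b - 15) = (b - 3)*(b - 1)*(b + 3)*(b^2 - 4*b - 5) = (b - 3)*(b - 1)*(b + 1)*(b + 3)*(b - 5)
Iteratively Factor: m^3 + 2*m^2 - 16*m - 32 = (m + 4)*(m^2 - 2*m - 8) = (m + 2)*(m + 4)*(m - 4)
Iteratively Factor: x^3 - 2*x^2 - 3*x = (x)*(x^2 - 2*x - 3) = x*(x - 3)*(x + 1)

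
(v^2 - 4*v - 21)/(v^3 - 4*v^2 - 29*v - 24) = (v - 7)/(v^2 - 7*v - 8)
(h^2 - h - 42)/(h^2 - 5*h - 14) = (h + 6)/(h + 2)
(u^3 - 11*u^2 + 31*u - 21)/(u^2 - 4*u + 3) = u - 7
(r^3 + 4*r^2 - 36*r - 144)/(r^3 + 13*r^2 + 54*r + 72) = (r - 6)/(r + 3)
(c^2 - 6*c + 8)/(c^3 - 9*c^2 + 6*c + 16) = (c - 4)/(c^2 - 7*c - 8)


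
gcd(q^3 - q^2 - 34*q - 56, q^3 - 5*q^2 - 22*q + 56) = q^2 - 3*q - 28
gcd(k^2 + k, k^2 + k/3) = k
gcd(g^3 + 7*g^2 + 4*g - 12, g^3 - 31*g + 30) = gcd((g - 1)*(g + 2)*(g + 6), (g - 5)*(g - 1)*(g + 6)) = g^2 + 5*g - 6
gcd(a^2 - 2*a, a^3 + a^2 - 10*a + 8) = a - 2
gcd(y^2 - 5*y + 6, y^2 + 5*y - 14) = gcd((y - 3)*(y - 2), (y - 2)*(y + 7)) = y - 2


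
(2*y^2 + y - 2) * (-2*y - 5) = -4*y^3 - 12*y^2 - y + 10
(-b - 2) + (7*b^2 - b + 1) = 7*b^2 - 2*b - 1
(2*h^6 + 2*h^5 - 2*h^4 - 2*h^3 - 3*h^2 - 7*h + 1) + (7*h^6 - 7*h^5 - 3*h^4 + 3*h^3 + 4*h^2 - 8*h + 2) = 9*h^6 - 5*h^5 - 5*h^4 + h^3 + h^2 - 15*h + 3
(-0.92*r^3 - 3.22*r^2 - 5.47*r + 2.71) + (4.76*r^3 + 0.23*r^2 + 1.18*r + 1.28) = 3.84*r^3 - 2.99*r^2 - 4.29*r + 3.99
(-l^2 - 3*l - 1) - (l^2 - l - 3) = -2*l^2 - 2*l + 2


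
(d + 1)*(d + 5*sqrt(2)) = d^2 + d + 5*sqrt(2)*d + 5*sqrt(2)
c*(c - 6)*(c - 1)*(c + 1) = c^4 - 6*c^3 - c^2 + 6*c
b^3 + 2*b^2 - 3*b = b*(b - 1)*(b + 3)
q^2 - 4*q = q*(q - 4)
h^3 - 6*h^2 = h^2*(h - 6)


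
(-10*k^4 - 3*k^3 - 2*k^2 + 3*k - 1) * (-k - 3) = 10*k^5 + 33*k^4 + 11*k^3 + 3*k^2 - 8*k + 3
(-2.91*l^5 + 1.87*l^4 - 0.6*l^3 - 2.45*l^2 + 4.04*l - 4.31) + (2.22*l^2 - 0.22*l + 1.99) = -2.91*l^5 + 1.87*l^4 - 0.6*l^3 - 0.23*l^2 + 3.82*l - 2.32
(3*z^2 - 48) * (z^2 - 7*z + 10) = 3*z^4 - 21*z^3 - 18*z^2 + 336*z - 480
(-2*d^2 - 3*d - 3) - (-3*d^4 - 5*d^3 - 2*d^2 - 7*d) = 3*d^4 + 5*d^3 + 4*d - 3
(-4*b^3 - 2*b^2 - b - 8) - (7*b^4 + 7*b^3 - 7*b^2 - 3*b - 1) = -7*b^4 - 11*b^3 + 5*b^2 + 2*b - 7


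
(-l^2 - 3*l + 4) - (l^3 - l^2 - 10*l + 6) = -l^3 + 7*l - 2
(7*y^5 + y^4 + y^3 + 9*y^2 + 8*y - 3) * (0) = 0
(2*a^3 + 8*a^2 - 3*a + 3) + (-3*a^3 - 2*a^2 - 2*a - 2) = -a^3 + 6*a^2 - 5*a + 1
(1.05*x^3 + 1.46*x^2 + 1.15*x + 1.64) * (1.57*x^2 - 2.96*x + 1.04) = 1.6485*x^5 - 0.8158*x^4 - 1.4241*x^3 + 0.6892*x^2 - 3.6584*x + 1.7056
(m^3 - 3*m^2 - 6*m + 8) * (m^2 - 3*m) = m^5 - 6*m^4 + 3*m^3 + 26*m^2 - 24*m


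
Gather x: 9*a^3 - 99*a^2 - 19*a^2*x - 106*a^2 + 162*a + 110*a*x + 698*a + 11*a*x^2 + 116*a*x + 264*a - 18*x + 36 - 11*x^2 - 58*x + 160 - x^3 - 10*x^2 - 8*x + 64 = 9*a^3 - 205*a^2 + 1124*a - x^3 + x^2*(11*a - 21) + x*(-19*a^2 + 226*a - 84) + 260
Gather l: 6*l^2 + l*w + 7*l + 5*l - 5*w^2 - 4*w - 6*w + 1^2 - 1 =6*l^2 + l*(w + 12) - 5*w^2 - 10*w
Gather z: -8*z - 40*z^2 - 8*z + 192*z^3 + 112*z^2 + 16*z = 192*z^3 + 72*z^2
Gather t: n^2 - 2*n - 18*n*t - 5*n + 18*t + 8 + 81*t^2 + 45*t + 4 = n^2 - 7*n + 81*t^2 + t*(63 - 18*n) + 12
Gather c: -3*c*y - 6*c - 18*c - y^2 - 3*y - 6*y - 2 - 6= c*(-3*y - 24) - y^2 - 9*y - 8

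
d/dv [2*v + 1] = 2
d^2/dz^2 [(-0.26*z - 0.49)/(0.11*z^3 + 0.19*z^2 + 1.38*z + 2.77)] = (-0.018876*z^5 - 0.103752*z^4 - 0.103692*z^3 + 0.398238*z^2 + 0.945978000000001*z + 0.637214000000001)/(0.001331*z^9 + 0.006897*z^8 + 0.062007*z^7 + 0.280462*z^6 + 1.125264*z^5 + 3.908415*z^4 + 9.517893*z^3 + 20.199117*z^2 + 31.765806*z + 21.253933)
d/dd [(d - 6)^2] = 2*d - 12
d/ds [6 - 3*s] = -3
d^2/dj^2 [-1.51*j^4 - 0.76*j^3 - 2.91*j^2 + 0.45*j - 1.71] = -18.12*j^2 - 4.56*j - 5.82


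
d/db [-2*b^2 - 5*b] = -4*b - 5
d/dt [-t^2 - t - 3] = -2*t - 1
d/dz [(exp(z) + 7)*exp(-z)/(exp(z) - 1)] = (-exp(2*z) - 14*exp(z) + 7)*exp(-z)/(exp(2*z) - 2*exp(z) + 1)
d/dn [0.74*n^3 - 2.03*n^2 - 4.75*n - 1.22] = 2.22*n^2 - 4.06*n - 4.75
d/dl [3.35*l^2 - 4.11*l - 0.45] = 6.7*l - 4.11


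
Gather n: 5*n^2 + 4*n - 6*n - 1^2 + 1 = 5*n^2 - 2*n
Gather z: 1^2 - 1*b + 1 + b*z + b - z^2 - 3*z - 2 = -z^2 + z*(b - 3)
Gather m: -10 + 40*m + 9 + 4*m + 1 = 44*m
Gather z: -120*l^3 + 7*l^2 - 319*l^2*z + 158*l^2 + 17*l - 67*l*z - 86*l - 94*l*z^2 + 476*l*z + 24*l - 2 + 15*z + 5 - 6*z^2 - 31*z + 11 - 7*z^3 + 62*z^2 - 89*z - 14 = -120*l^3 + 165*l^2 - 45*l - 7*z^3 + z^2*(56 - 94*l) + z*(-319*l^2 + 409*l - 105)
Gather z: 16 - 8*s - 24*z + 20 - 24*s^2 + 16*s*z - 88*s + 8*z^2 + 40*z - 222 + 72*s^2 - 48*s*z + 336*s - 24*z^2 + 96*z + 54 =48*s^2 + 240*s - 16*z^2 + z*(112 - 32*s) - 132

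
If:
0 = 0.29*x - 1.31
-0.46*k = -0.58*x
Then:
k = 5.70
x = 4.52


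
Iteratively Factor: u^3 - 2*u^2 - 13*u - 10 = (u + 2)*(u^2 - 4*u - 5) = (u - 5)*(u + 2)*(u + 1)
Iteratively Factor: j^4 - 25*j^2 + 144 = (j + 4)*(j^3 - 4*j^2 - 9*j + 36) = (j - 4)*(j + 4)*(j^2 - 9) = (j - 4)*(j - 3)*(j + 4)*(j + 3)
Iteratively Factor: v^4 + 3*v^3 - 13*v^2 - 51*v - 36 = (v + 1)*(v^3 + 2*v^2 - 15*v - 36) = (v + 1)*(v + 3)*(v^2 - v - 12) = (v - 4)*(v + 1)*(v + 3)*(v + 3)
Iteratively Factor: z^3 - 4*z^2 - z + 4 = (z - 4)*(z^2 - 1) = (z - 4)*(z - 1)*(z + 1)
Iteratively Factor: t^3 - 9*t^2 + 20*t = (t - 4)*(t^2 - 5*t) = t*(t - 4)*(t - 5)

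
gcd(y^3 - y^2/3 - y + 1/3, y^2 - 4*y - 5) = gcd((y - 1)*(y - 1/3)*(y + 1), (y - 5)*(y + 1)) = y + 1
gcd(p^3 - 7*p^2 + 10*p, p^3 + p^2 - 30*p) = p^2 - 5*p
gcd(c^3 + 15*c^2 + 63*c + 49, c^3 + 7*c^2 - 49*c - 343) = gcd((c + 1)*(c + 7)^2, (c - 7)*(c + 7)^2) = c^2 + 14*c + 49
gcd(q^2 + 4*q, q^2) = q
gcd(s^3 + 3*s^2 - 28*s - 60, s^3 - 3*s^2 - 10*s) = s^2 - 3*s - 10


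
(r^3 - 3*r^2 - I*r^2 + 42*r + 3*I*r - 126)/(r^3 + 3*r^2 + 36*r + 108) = (r^2 + r*(-3 - 7*I) + 21*I)/(r^2 + r*(3 - 6*I) - 18*I)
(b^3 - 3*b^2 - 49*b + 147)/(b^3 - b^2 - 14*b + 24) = (b^2 - 49)/(b^2 + 2*b - 8)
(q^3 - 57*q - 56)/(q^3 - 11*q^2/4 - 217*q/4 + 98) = 4*(q + 1)/(4*q - 7)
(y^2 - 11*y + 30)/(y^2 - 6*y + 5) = (y - 6)/(y - 1)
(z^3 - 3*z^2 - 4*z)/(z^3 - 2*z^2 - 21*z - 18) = z*(z - 4)/(z^2 - 3*z - 18)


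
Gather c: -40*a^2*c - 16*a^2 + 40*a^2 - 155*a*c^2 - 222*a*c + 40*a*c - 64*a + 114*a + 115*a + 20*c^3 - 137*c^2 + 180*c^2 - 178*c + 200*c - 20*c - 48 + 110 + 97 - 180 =24*a^2 + 165*a + 20*c^3 + c^2*(43 - 155*a) + c*(-40*a^2 - 182*a + 2) - 21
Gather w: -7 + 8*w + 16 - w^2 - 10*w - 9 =-w^2 - 2*w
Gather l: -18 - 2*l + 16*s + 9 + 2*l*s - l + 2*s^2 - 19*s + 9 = l*(2*s - 3) + 2*s^2 - 3*s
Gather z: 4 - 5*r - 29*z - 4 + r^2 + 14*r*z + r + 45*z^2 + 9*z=r^2 - 4*r + 45*z^2 + z*(14*r - 20)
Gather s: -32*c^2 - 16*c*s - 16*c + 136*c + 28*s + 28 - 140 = -32*c^2 + 120*c + s*(28 - 16*c) - 112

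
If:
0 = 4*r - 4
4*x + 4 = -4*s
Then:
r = 1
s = -x - 1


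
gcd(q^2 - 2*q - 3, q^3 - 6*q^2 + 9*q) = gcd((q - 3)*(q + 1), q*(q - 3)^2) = q - 3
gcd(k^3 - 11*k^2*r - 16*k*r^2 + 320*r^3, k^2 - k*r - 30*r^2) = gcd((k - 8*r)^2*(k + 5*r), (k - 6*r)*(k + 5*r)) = k + 5*r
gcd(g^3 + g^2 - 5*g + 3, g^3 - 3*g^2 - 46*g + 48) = g - 1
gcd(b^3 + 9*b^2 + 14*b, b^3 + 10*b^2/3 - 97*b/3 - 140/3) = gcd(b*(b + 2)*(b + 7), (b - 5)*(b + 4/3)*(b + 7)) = b + 7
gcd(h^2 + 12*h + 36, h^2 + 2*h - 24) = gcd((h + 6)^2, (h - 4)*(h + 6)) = h + 6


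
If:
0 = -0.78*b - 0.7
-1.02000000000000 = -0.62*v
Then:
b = -0.90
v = 1.65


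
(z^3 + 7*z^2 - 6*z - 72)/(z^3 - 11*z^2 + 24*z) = (z^2 + 10*z + 24)/(z*(z - 8))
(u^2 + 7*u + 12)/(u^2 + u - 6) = (u + 4)/(u - 2)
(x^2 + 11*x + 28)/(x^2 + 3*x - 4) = (x + 7)/(x - 1)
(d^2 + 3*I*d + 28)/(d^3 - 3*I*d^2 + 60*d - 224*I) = (d + 7*I)/(d^2 + I*d + 56)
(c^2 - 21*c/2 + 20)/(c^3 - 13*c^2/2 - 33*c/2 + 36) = (2*c - 5)/(2*c^2 + 3*c - 9)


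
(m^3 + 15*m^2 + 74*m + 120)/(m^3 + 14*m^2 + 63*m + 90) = (m + 4)/(m + 3)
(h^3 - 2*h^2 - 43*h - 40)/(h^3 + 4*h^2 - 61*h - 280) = (h + 1)/(h + 7)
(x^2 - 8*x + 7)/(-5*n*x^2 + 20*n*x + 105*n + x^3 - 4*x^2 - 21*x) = (x - 1)/(-5*n*x - 15*n + x^2 + 3*x)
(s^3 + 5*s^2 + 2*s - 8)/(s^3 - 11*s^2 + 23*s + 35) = (s^3 + 5*s^2 + 2*s - 8)/(s^3 - 11*s^2 + 23*s + 35)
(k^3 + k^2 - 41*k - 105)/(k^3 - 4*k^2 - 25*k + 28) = (k^2 + 8*k + 15)/(k^2 + 3*k - 4)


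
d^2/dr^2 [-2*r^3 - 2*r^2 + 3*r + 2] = -12*r - 4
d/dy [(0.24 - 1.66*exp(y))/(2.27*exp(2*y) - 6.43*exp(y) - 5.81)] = (3.7682*exp(2*y) - 1.0896*exp(y) + 11.1878)*exp(y)/(5.1529*exp(4*y) - 29.1922*exp(3*y) + 14.9675*exp(2*y) + 74.7166*exp(y) + 33.7561)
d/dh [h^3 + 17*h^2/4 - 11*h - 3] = 3*h^2 + 17*h/2 - 11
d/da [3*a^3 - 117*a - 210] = 9*a^2 - 117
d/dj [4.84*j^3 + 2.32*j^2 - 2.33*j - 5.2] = 14.52*j^2 + 4.64*j - 2.33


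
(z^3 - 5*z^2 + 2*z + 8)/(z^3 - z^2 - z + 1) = (z^2 - 6*z + 8)/(z^2 - 2*z + 1)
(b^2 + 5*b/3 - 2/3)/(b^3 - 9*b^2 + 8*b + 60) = (b - 1/3)/(b^2 - 11*b + 30)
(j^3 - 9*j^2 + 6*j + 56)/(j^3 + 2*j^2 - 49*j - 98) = (j - 4)/(j + 7)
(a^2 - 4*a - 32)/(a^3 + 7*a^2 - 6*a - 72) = (a - 8)/(a^2 + 3*a - 18)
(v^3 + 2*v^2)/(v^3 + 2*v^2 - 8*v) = v*(v + 2)/(v^2 + 2*v - 8)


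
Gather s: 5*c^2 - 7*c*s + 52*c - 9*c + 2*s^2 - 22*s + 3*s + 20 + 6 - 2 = 5*c^2 + 43*c + 2*s^2 + s*(-7*c - 19) + 24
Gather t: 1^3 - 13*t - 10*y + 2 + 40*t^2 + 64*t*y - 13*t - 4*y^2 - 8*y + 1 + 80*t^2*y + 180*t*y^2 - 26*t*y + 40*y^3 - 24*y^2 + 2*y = t^2*(80*y + 40) + t*(180*y^2 + 38*y - 26) + 40*y^3 - 28*y^2 - 16*y + 4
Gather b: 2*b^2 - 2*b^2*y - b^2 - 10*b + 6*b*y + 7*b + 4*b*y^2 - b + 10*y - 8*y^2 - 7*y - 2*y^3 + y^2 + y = b^2*(1 - 2*y) + b*(4*y^2 + 6*y - 4) - 2*y^3 - 7*y^2 + 4*y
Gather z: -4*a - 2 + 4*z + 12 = -4*a + 4*z + 10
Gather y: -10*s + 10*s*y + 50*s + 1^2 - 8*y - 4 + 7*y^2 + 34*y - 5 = 40*s + 7*y^2 + y*(10*s + 26) - 8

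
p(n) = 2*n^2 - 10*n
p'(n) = 4*n - 10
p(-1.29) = 16.23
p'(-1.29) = -15.16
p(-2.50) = 37.50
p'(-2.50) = -20.00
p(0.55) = -4.90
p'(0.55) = -7.80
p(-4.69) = 90.89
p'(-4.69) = -28.76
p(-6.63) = 154.21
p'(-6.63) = -36.52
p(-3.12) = 50.67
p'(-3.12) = -22.48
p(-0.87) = 10.21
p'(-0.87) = -13.48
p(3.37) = -10.99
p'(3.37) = 3.48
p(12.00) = 168.00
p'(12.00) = 38.00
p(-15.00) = 600.00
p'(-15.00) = -70.00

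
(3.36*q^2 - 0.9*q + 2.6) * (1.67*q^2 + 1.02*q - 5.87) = 5.6112*q^4 + 1.9242*q^3 - 16.2992*q^2 + 7.935*q - 15.262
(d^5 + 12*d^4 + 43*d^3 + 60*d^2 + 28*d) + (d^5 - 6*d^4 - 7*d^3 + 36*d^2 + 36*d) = 2*d^5 + 6*d^4 + 36*d^3 + 96*d^2 + 64*d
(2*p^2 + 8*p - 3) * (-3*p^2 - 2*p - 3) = -6*p^4 - 28*p^3 - 13*p^2 - 18*p + 9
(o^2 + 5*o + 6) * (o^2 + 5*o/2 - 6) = o^4 + 15*o^3/2 + 25*o^2/2 - 15*o - 36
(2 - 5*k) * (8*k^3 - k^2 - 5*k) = -40*k^4 + 21*k^3 + 23*k^2 - 10*k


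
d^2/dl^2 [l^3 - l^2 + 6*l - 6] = 6*l - 2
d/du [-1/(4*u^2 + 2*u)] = (4*u + 1)/(2*u^2*(2*u + 1)^2)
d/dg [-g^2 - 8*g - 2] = -2*g - 8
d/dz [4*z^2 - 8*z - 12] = 8*z - 8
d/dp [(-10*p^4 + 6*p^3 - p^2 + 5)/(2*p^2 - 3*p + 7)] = (-40*p^5 + 102*p^4 - 316*p^3 + 129*p^2 - 34*p + 15)/(4*p^4 - 12*p^3 + 37*p^2 - 42*p + 49)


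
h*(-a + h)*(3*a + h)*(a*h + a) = -3*a^3*h^2 - 3*a^3*h + 2*a^2*h^3 + 2*a^2*h^2 + a*h^4 + a*h^3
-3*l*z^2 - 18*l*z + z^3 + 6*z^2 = z*(-3*l + z)*(z + 6)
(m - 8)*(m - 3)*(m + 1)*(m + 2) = m^4 - 8*m^3 - 7*m^2 + 50*m + 48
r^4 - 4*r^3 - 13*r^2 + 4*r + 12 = (r - 6)*(r - 1)*(r + 1)*(r + 2)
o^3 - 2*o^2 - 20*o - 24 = (o - 6)*(o + 2)^2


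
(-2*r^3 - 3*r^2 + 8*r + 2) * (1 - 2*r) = 4*r^4 + 4*r^3 - 19*r^2 + 4*r + 2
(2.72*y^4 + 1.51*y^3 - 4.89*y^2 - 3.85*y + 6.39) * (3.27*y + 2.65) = 8.8944*y^5 + 12.1457*y^4 - 11.9888*y^3 - 25.548*y^2 + 10.6928*y + 16.9335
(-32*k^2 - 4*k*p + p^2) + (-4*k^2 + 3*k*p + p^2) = -36*k^2 - k*p + 2*p^2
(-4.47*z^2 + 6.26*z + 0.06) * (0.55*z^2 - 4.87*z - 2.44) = -2.4585*z^4 + 25.2119*z^3 - 19.5464*z^2 - 15.5666*z - 0.1464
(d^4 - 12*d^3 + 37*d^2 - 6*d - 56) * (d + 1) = d^5 - 11*d^4 + 25*d^3 + 31*d^2 - 62*d - 56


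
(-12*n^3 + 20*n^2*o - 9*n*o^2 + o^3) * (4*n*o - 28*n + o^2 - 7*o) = -48*n^4*o + 336*n^4 + 68*n^3*o^2 - 476*n^3*o - 16*n^2*o^3 + 112*n^2*o^2 - 5*n*o^4 + 35*n*o^3 + o^5 - 7*o^4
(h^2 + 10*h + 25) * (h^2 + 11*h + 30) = h^4 + 21*h^3 + 165*h^2 + 575*h + 750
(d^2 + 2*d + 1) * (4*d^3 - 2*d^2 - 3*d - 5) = 4*d^5 + 6*d^4 - 3*d^3 - 13*d^2 - 13*d - 5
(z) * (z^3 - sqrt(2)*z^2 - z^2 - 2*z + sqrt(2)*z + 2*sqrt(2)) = z^4 - sqrt(2)*z^3 - z^3 - 2*z^2 + sqrt(2)*z^2 + 2*sqrt(2)*z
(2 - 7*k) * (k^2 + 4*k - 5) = -7*k^3 - 26*k^2 + 43*k - 10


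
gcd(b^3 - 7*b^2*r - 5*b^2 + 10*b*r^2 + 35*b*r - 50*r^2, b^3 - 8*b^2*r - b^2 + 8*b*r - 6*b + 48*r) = 1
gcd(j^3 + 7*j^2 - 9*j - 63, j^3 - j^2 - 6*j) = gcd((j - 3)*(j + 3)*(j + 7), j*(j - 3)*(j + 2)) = j - 3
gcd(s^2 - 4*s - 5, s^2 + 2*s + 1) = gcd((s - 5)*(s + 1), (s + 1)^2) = s + 1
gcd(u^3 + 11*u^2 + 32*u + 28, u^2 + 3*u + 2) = u + 2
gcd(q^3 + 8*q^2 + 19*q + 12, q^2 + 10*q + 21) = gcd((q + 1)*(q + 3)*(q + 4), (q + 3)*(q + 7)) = q + 3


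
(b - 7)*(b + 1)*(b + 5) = b^3 - b^2 - 37*b - 35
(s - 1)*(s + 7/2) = s^2 + 5*s/2 - 7/2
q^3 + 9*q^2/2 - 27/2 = (q - 3/2)*(q + 3)^2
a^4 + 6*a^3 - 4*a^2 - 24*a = a*(a - 2)*(a + 2)*(a + 6)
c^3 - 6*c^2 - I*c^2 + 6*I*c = c*(c - 6)*(c - I)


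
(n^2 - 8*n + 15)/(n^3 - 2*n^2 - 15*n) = (n - 3)/(n*(n + 3))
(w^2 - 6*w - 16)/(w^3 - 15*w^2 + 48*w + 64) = (w + 2)/(w^2 - 7*w - 8)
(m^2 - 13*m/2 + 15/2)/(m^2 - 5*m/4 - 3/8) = 4*(m - 5)/(4*m + 1)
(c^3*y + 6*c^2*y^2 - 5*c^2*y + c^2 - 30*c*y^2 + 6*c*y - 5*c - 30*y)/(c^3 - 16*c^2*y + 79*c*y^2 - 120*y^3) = (c^3*y + 6*c^2*y^2 - 5*c^2*y + c^2 - 30*c*y^2 + 6*c*y - 5*c - 30*y)/(c^3 - 16*c^2*y + 79*c*y^2 - 120*y^3)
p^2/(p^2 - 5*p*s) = p/(p - 5*s)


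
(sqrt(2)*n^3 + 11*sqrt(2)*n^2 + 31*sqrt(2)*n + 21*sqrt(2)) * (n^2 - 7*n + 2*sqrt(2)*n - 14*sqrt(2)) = sqrt(2)*n^5 + 4*n^4 + 4*sqrt(2)*n^4 - 46*sqrt(2)*n^3 + 16*n^3 - 196*sqrt(2)*n^2 - 184*n^2 - 784*n - 147*sqrt(2)*n - 588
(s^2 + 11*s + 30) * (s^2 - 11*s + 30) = s^4 - 61*s^2 + 900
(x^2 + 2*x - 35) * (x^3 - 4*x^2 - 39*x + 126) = x^5 - 2*x^4 - 82*x^3 + 188*x^2 + 1617*x - 4410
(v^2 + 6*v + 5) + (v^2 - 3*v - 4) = 2*v^2 + 3*v + 1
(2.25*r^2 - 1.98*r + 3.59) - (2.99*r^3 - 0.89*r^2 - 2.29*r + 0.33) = -2.99*r^3 + 3.14*r^2 + 0.31*r + 3.26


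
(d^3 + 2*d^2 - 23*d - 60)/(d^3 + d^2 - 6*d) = (d^2 - d - 20)/(d*(d - 2))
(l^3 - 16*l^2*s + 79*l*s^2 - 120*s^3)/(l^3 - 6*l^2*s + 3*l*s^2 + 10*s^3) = (-l^2 + 11*l*s - 24*s^2)/(-l^2 + l*s + 2*s^2)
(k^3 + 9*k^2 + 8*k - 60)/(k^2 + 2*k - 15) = (k^2 + 4*k - 12)/(k - 3)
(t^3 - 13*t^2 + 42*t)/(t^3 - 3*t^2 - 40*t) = (-t^2 + 13*t - 42)/(-t^2 + 3*t + 40)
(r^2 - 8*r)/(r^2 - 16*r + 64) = r/(r - 8)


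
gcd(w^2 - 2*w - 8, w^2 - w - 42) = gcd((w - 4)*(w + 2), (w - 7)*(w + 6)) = 1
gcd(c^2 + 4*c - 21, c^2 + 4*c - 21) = c^2 + 4*c - 21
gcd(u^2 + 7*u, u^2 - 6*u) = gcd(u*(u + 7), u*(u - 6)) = u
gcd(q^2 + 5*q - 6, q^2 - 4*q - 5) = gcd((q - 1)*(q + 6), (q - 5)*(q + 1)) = 1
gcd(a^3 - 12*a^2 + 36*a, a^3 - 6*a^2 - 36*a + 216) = a^2 - 12*a + 36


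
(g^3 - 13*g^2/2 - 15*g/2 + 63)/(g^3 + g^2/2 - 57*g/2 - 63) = (2*g - 7)/(2*g + 7)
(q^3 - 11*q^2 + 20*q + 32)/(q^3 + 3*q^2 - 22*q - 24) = (q - 8)/(q + 6)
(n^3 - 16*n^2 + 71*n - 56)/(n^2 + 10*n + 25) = (n^3 - 16*n^2 + 71*n - 56)/(n^2 + 10*n + 25)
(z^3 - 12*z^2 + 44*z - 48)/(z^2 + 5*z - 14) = (z^2 - 10*z + 24)/(z + 7)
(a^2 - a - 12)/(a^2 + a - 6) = (a - 4)/(a - 2)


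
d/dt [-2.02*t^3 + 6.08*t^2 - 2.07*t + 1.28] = -6.06*t^2 + 12.16*t - 2.07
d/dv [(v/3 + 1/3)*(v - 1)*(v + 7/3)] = v^2 + 14*v/9 - 1/3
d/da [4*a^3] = 12*a^2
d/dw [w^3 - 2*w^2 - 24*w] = 3*w^2 - 4*w - 24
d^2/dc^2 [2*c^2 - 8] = 4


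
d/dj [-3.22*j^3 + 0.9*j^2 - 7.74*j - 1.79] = -9.66*j^2 + 1.8*j - 7.74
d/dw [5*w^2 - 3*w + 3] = 10*w - 3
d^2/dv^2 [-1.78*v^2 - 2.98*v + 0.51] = -3.56000000000000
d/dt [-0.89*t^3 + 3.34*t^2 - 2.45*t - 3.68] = -2.67*t^2 + 6.68*t - 2.45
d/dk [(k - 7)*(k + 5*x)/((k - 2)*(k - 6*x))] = (-(k - 7)*(k - 2)*(k + 5*x) - (k - 7)*(k - 6*x)*(k + 5*x) + (k - 2)*(k - 6*x)*(2*k + 5*x - 7))/((k - 2)^2*(k - 6*x)^2)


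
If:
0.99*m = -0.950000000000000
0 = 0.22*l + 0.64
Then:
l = -2.91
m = -0.96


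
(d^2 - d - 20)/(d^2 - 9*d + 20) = (d + 4)/(d - 4)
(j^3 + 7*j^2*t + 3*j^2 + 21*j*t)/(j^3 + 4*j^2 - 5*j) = (j^2 + 7*j*t + 3*j + 21*t)/(j^2 + 4*j - 5)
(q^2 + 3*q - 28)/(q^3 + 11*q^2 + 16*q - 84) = (q - 4)/(q^2 + 4*q - 12)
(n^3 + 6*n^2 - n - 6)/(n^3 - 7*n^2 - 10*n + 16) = (n^2 + 7*n + 6)/(n^2 - 6*n - 16)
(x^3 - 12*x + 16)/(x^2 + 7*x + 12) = (x^2 - 4*x + 4)/(x + 3)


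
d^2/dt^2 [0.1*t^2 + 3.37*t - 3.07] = 0.200000000000000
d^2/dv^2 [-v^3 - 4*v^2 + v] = -6*v - 8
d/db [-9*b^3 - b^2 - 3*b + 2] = -27*b^2 - 2*b - 3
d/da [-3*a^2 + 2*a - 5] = 2 - 6*a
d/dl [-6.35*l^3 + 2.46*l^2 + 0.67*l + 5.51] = -19.05*l^2 + 4.92*l + 0.67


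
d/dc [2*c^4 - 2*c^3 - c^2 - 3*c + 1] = 8*c^3 - 6*c^2 - 2*c - 3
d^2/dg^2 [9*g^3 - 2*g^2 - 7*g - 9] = 54*g - 4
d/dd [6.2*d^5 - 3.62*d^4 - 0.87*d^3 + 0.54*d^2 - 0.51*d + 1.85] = 31.0*d^4 - 14.48*d^3 - 2.61*d^2 + 1.08*d - 0.51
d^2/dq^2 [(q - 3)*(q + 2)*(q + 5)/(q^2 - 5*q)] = 4*(17*q^3 - 45*q^2 + 225*q - 375)/(q^3*(q^3 - 15*q^2 + 75*q - 125))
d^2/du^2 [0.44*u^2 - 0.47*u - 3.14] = 0.880000000000000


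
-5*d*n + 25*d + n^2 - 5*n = (-5*d + n)*(n - 5)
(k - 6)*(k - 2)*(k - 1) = k^3 - 9*k^2 + 20*k - 12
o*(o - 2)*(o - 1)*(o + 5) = o^4 + 2*o^3 - 13*o^2 + 10*o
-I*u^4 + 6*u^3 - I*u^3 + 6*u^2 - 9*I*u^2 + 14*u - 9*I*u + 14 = (u - 2*I)*(u + I)*(u + 7*I)*(-I*u - I)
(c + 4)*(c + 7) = c^2 + 11*c + 28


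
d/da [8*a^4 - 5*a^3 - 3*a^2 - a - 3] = 32*a^3 - 15*a^2 - 6*a - 1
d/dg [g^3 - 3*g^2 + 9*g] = 3*g^2 - 6*g + 9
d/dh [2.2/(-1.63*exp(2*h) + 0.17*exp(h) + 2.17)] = (7.172*exp(h) - 0.374)*exp(h)/(-1.63*exp(2*h) + 0.17*exp(h) + 2.17)^2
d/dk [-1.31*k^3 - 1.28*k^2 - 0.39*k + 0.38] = -3.93*k^2 - 2.56*k - 0.39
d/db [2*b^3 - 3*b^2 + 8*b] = 6*b^2 - 6*b + 8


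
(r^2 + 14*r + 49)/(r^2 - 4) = (r^2 + 14*r + 49)/(r^2 - 4)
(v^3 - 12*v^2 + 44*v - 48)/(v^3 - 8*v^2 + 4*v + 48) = (v - 2)/(v + 2)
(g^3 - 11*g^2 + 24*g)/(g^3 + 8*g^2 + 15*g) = (g^2 - 11*g + 24)/(g^2 + 8*g + 15)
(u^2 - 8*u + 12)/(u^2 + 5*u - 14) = (u - 6)/(u + 7)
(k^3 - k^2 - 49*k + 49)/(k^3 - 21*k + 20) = (k^2 - 49)/(k^2 + k - 20)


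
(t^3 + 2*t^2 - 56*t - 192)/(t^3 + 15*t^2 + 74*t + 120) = (t - 8)/(t + 5)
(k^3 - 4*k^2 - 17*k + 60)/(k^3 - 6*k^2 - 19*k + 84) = (k - 5)/(k - 7)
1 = 1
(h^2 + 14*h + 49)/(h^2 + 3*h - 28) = (h + 7)/(h - 4)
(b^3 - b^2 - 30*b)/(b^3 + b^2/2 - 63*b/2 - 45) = 2*b/(2*b + 3)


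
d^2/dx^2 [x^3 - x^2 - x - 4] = 6*x - 2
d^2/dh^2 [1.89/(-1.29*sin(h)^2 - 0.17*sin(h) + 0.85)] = (12.580596*sin(h)^4 + 1.243431*sin(h)^3 - 10.526733*sin(h)^2 - 2.213757*sin(h) - 4.254012)/(1.29*sin(h)^2 + 0.17*sin(h) - 0.85)^3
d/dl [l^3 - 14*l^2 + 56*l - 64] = 3*l^2 - 28*l + 56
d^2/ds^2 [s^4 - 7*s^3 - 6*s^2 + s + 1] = 12*s^2 - 42*s - 12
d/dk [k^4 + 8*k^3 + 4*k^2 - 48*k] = 4*k^3 + 24*k^2 + 8*k - 48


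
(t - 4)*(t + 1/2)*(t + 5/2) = t^3 - t^2 - 43*t/4 - 5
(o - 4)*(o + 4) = o^2 - 16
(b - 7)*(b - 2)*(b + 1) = b^3 - 8*b^2 + 5*b + 14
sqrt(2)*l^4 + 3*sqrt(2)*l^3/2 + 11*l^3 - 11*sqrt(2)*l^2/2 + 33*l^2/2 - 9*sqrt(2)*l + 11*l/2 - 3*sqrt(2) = (l + 1)*(l - sqrt(2)/2)*(l + 6*sqrt(2))*(sqrt(2)*l + sqrt(2)/2)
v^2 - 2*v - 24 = (v - 6)*(v + 4)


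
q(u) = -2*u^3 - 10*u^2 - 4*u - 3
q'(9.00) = -670.00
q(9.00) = -2307.00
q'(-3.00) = 2.00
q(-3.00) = -27.00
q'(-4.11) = -23.15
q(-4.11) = -16.63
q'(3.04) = -120.25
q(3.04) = -163.76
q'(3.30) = -135.34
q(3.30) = -196.97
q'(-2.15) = 11.26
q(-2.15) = -20.75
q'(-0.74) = 7.51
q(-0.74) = -4.71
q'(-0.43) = 3.49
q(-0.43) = -2.97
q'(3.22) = -130.61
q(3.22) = -186.34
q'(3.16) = -127.11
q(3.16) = -178.60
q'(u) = -6*u^2 - 20*u - 4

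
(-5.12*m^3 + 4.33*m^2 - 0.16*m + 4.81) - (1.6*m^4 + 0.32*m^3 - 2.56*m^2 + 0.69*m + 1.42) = -1.6*m^4 - 5.44*m^3 + 6.89*m^2 - 0.85*m + 3.39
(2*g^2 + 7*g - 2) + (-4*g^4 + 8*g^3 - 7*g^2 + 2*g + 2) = -4*g^4 + 8*g^3 - 5*g^2 + 9*g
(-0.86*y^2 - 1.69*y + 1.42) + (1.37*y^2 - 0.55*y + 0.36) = 0.51*y^2 - 2.24*y + 1.78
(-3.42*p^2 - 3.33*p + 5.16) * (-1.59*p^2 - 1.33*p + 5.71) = 5.4378*p^4 + 9.8433*p^3 - 23.3037*p^2 - 25.8771*p + 29.4636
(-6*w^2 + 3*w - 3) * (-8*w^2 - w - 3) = 48*w^4 - 18*w^3 + 39*w^2 - 6*w + 9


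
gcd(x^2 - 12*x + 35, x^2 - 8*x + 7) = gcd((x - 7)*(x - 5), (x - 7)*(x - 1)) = x - 7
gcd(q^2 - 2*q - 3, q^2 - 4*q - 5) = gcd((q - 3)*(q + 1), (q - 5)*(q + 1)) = q + 1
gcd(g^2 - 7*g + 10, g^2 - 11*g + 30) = g - 5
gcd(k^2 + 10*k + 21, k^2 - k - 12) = k + 3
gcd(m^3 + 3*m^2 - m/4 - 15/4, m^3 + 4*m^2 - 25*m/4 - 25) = m + 5/2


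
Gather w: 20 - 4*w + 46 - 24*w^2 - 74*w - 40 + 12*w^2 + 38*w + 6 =-12*w^2 - 40*w + 32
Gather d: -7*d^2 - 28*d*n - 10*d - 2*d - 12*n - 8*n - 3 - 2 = -7*d^2 + d*(-28*n - 12) - 20*n - 5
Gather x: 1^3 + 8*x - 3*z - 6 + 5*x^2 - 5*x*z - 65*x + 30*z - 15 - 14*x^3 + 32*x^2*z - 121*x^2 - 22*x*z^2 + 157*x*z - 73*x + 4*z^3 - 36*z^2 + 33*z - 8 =-14*x^3 + x^2*(32*z - 116) + x*(-22*z^2 + 152*z - 130) + 4*z^3 - 36*z^2 + 60*z - 28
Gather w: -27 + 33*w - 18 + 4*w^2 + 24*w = 4*w^2 + 57*w - 45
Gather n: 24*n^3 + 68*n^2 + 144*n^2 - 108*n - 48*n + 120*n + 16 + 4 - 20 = 24*n^3 + 212*n^2 - 36*n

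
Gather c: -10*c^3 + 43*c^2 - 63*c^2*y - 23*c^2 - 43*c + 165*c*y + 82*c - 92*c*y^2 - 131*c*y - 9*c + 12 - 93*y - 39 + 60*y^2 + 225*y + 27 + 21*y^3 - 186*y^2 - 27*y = -10*c^3 + c^2*(20 - 63*y) + c*(-92*y^2 + 34*y + 30) + 21*y^3 - 126*y^2 + 105*y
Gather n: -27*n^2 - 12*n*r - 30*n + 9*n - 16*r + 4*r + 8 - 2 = -27*n^2 + n*(-12*r - 21) - 12*r + 6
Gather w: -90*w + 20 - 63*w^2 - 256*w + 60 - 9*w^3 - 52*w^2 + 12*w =-9*w^3 - 115*w^2 - 334*w + 80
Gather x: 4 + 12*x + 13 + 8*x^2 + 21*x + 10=8*x^2 + 33*x + 27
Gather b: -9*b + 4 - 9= -9*b - 5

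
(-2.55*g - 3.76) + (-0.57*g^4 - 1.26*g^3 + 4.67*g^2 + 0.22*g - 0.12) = -0.57*g^4 - 1.26*g^3 + 4.67*g^2 - 2.33*g - 3.88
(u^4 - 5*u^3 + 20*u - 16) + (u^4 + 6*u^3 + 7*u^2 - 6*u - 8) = 2*u^4 + u^3 + 7*u^2 + 14*u - 24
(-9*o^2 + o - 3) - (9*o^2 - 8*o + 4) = -18*o^2 + 9*o - 7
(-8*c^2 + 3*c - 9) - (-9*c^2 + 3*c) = c^2 - 9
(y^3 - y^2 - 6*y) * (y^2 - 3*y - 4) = y^5 - 4*y^4 - 7*y^3 + 22*y^2 + 24*y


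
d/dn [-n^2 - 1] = -2*n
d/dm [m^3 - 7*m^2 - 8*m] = 3*m^2 - 14*m - 8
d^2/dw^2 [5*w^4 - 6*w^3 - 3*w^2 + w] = 60*w^2 - 36*w - 6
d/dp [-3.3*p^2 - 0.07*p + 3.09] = -6.6*p - 0.07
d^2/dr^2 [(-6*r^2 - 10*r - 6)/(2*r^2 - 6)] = 2*(-5*r^3 - 36*r^2 - 45*r - 36)/(r^6 - 9*r^4 + 27*r^2 - 27)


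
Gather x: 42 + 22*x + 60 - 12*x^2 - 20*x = -12*x^2 + 2*x + 102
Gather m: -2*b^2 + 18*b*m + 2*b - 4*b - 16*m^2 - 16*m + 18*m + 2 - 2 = -2*b^2 - 2*b - 16*m^2 + m*(18*b + 2)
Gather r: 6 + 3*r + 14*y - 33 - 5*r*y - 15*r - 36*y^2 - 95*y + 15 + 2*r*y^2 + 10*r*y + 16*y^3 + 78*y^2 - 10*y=r*(2*y^2 + 5*y - 12) + 16*y^3 + 42*y^2 - 91*y - 12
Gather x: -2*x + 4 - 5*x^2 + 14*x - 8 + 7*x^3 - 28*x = 7*x^3 - 5*x^2 - 16*x - 4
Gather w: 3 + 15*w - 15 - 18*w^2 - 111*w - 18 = -18*w^2 - 96*w - 30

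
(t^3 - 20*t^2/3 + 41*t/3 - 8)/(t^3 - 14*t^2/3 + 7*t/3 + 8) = (t - 1)/(t + 1)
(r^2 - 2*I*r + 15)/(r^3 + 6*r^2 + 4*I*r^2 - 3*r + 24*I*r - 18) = (r - 5*I)/(r^2 + r*(6 + I) + 6*I)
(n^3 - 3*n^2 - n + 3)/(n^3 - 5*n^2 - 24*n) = (-n^3 + 3*n^2 + n - 3)/(n*(-n^2 + 5*n + 24))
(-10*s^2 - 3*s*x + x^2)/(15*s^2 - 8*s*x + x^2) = (2*s + x)/(-3*s + x)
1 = 1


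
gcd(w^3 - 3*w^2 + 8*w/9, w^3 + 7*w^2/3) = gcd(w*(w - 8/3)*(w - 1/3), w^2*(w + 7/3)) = w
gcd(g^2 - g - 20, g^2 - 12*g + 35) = g - 5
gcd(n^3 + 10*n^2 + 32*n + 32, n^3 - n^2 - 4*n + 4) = n + 2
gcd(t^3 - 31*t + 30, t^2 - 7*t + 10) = t - 5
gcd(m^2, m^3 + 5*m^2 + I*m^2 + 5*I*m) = m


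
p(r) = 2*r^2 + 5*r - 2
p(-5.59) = 32.55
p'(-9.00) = -31.00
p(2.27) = 19.66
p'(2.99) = 16.96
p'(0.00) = 5.00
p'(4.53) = 23.12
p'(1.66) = 11.64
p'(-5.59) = -17.36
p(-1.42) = -5.07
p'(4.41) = 22.64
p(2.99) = 30.83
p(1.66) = 11.81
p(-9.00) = 115.00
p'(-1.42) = -0.68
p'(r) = 4*r + 5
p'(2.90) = 16.60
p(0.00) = -2.00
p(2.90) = 29.32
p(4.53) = 61.69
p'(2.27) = 14.08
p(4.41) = 58.95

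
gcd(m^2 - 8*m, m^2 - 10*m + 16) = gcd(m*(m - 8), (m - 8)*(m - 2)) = m - 8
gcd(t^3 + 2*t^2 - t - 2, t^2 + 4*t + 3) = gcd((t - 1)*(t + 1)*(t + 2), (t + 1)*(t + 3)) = t + 1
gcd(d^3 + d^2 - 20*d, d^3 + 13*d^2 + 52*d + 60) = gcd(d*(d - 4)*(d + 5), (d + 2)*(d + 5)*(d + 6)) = d + 5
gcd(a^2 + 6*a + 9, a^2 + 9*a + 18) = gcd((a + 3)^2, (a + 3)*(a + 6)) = a + 3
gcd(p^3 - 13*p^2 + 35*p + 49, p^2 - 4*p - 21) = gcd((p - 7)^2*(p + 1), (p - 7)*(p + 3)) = p - 7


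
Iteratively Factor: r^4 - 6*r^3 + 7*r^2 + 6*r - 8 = (r - 2)*(r^3 - 4*r^2 - r + 4) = (r - 2)*(r - 1)*(r^2 - 3*r - 4) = (r - 2)*(r - 1)*(r + 1)*(r - 4)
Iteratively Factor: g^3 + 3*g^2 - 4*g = (g - 1)*(g^2 + 4*g) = (g - 1)*(g + 4)*(g)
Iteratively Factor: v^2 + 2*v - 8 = (v - 2)*(v + 4)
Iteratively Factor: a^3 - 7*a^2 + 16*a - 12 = (a - 2)*(a^2 - 5*a + 6) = (a - 3)*(a - 2)*(a - 2)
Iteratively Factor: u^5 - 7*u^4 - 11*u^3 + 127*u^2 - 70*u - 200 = (u - 5)*(u^4 - 2*u^3 - 21*u^2 + 22*u + 40) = (u - 5)*(u + 1)*(u^3 - 3*u^2 - 18*u + 40) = (u - 5)^2*(u + 1)*(u^2 + 2*u - 8) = (u - 5)^2*(u - 2)*(u + 1)*(u + 4)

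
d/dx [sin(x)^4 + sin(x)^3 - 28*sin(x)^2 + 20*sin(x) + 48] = (4*sin(x)^3 + 3*sin(x)^2 - 56*sin(x) + 20)*cos(x)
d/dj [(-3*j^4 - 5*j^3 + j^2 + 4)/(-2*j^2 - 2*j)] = (6*j^5 + 14*j^4 + 10*j^3 - j^2 + 8*j + 4)/(2*j^2*(j^2 + 2*j + 1))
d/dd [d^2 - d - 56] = 2*d - 1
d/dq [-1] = 0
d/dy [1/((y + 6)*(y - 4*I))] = ((-y + 4*I)*(y + 6) - (y - 4*I)^2)/((y + 6)^2*(y - 4*I)^3)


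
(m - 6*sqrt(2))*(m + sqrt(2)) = m^2 - 5*sqrt(2)*m - 12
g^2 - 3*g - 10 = (g - 5)*(g + 2)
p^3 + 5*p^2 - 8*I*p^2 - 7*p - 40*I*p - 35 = (p + 5)*(p - 7*I)*(p - I)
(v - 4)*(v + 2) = v^2 - 2*v - 8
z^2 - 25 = (z - 5)*(z + 5)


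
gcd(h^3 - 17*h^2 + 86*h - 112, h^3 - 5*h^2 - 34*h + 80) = h^2 - 10*h + 16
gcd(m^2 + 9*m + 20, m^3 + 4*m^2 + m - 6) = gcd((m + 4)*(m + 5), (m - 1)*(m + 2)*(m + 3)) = 1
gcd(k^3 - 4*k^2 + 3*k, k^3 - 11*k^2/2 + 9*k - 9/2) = k^2 - 4*k + 3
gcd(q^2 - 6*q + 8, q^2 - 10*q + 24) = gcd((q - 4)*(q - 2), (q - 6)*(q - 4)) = q - 4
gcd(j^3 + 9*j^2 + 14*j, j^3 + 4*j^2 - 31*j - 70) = j^2 + 9*j + 14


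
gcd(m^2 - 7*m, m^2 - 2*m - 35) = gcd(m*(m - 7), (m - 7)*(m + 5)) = m - 7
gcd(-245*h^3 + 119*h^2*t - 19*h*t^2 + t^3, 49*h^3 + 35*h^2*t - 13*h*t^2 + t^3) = 49*h^2 - 14*h*t + t^2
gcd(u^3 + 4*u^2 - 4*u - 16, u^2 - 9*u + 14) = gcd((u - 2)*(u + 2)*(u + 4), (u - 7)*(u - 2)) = u - 2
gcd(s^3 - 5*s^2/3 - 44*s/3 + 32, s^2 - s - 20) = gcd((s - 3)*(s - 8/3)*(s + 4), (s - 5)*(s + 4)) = s + 4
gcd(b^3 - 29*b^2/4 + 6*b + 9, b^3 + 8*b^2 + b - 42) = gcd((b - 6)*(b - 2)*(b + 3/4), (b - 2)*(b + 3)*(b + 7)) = b - 2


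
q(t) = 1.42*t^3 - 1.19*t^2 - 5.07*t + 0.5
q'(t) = 4.26*t^2 - 2.38*t - 5.07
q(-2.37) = -13.07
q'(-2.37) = 24.50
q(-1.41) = 1.30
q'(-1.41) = 6.76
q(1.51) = -4.98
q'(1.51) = 1.05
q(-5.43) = -234.40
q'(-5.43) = 133.46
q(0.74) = -3.33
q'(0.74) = -4.50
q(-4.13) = -98.89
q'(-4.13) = 77.42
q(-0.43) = 2.35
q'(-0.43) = -3.26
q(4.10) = 57.58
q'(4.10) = 56.78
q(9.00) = 893.66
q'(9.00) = 318.57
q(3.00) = 12.92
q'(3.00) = 26.13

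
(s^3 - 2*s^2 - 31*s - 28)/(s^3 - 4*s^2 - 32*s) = (s^2 - 6*s - 7)/(s*(s - 8))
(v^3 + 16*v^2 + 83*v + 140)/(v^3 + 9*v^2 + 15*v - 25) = (v^2 + 11*v + 28)/(v^2 + 4*v - 5)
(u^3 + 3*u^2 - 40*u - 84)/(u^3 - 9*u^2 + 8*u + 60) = (u + 7)/(u - 5)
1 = 1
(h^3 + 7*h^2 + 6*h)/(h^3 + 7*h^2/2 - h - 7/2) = 2*h*(h + 6)/(2*h^2 + 5*h - 7)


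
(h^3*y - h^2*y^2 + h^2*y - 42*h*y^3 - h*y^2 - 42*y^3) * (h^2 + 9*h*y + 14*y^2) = h^5*y + 8*h^4*y^2 + h^4*y - 37*h^3*y^3 + 8*h^3*y^2 - 392*h^2*y^4 - 37*h^2*y^3 - 588*h*y^5 - 392*h*y^4 - 588*y^5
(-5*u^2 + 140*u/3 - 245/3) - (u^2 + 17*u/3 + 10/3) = -6*u^2 + 41*u - 85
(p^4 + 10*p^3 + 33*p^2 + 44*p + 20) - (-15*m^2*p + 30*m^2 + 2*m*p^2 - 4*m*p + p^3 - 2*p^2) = 15*m^2*p - 30*m^2 - 2*m*p^2 + 4*m*p + p^4 + 9*p^3 + 35*p^2 + 44*p + 20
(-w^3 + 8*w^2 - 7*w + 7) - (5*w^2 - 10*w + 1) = -w^3 + 3*w^2 + 3*w + 6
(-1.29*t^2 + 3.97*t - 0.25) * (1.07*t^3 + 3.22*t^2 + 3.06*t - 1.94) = -1.3803*t^5 + 0.0941000000000001*t^4 + 8.5685*t^3 + 13.8458*t^2 - 8.4668*t + 0.485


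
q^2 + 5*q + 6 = (q + 2)*(q + 3)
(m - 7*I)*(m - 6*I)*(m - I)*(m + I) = m^4 - 13*I*m^3 - 41*m^2 - 13*I*m - 42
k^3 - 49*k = k*(k - 7)*(k + 7)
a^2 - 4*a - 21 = (a - 7)*(a + 3)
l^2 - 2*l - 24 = (l - 6)*(l + 4)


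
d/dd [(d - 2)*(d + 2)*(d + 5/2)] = 3*d^2 + 5*d - 4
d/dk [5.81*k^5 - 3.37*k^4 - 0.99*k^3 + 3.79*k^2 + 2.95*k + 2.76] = 29.05*k^4 - 13.48*k^3 - 2.97*k^2 + 7.58*k + 2.95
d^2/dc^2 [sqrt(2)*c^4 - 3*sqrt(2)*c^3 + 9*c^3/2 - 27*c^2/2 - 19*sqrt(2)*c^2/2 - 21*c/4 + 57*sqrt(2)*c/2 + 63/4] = 12*sqrt(2)*c^2 - 18*sqrt(2)*c + 27*c - 27 - 19*sqrt(2)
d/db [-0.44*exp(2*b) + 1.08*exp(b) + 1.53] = (1.08 - 0.88*exp(b))*exp(b)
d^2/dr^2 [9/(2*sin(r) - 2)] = -(9*sin(r) + 18)/(2*(sin(r) - 1)^2)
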